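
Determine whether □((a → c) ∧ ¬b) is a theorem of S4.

Invalid (countermodel exists)

Tableau for the negation ¬□((a → c) ∧ ¬b):
1. ¬□((a → c) ∧ ¬b), 0
2. ¬((a → c) ∧ ¬b), 1
3. b, 1
Accessibility: 0R0, 0R1, 1R1
The negation has an open branch (countermodel exists).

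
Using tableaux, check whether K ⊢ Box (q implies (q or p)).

Tableau for the negation not Box (q implies (q or p)):
1. not Box (q implies (q or p)), w0
2. not (q implies (q or p)), w1   [neg-Box-rule on 1: fresh world w1, w0Rw1]
3. q, w1   [neg-implies-rule on 2]
4. not (q or p), w1   [neg-implies-rule on 2]
5. not q, w1   [neg-or-rule on 4]
6. not p, w1   [neg-or-rule on 4]
Accessibility: w0Rw1
Branch closes: q and not q both at w1.
All branches of the negation close; one closing branch shown above.

Yes, valid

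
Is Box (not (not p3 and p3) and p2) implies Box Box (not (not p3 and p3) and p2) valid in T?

Tableau for the negation not (Box (not (not p3 and p3) and p2) implies Box Box (not (not p3 and p3) and p2)):
1. not (Box (not (not p3 and p3) and p2) implies Box Box (not (not p3 and p3) and p2)), 0
2. Box (not (not p3 and p3) and p2), 0
3. not Box Box (not (not p3 and p3) and p2), 0
4. not (not p3 and p3) and p2, 0
5. not (not p3 and p3), 0
6. p2, 0
7. not p3, 0
8. not Box (not (not p3 and p3) and p2), 1
9. not (not p3 and p3) and p2, 1
10. not (not p3 and p3), 1
11. p2, 1
12. not p3, 1
13. not (not (not p3 and p3) and p2), 2
14. not p2, 2
Accessibility: 0R0, 0R1, 1R1, 1R2, 2R2
The negation has an open branch (countermodel exists).

Not valid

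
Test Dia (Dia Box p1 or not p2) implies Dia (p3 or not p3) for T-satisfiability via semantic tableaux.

1. Dia (Dia Box p1 or not p2) implies Dia (p3 or not p3), u
2. Dia (p3 or not p3), u
3. p3 or not p3, v
4. not p3, v
Accessibility: uRu, uRv, vRv

Yes, satisfiable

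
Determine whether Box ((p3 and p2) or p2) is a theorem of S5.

Invalid (countermodel exists)

Tableau for the negation not Box ((p3 and p2) or p2):
1. not Box ((p3 and p2) or p2), w0
2. not ((p3 and p2) or p2), w1
3. not (p3 and p2), w1
4. not p2, w1
Accessibility: w0Rw0, w0Rw1, w1Rw0, w1Rw1
The negation has an open branch (countermodel exists).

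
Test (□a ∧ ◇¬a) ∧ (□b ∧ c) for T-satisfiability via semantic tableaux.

1. (□a ∧ ◇¬a) ∧ (□b ∧ c), w0
2. □a ∧ ◇¬a, w0
3. □b ∧ c, w0
4. □a, w0
5. ◇¬a, w0
6. □b, w0
7. c, w0
8. a, w0
9. b, w0
10. ¬a, w1
11. a, w1
Accessibility: w0Rw0, w0Rw1, w1Rw1
Branch closes: a and ¬a both at w1.
Every branch closes; the branch above is one of them.

No, unsatisfiable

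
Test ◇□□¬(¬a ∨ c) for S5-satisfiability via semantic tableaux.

Yes, satisfiable

1. ◇□□¬(¬a ∨ c), u
2. □□¬(¬a ∨ c), v
3. □¬(¬a ∨ c), u
4. □¬(¬a ∨ c), v
5. ¬(¬a ∨ c), u
6. a, u
7. ¬c, u
8. ¬(¬a ∨ c), v
9. a, v
10. ¬c, v
Accessibility: uRu, uRv, vRu, vRv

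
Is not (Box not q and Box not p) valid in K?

Tableau for the negation Box not q and Box not p:
1. Box not q and Box not p, 0
2. Box not q, 0
3. Box not p, 0
The negation has an open branch (countermodel exists).

Invalid (countermodel exists)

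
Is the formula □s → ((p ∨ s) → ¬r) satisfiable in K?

Satisfiable

1. □s → ((p ∨ s) → ¬r), w0
2. (p ∨ s) → ¬r, w0   [→-rule on 1 (branches; this branch)]
3. ¬r, w0   [→-rule on 2 (branches; this branch)]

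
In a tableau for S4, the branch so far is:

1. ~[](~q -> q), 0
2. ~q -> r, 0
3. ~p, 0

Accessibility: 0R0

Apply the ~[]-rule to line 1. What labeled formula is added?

a fresh world 1 with 0R1, and ~(~q -> q) at 1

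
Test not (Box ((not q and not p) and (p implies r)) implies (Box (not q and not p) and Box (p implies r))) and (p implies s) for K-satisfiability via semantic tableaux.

Unsatisfiable

1. not (Box ((not q and not p) and (p implies r)) implies (Box (not q and not p) and Box (p implies r))) and (p implies s), 0
2. not (Box ((not q and not p) and (p implies r)) implies (Box (not q and not p) and Box (p implies r))), 0   [and-rule on 1]
3. p implies s, 0   [and-rule on 1]
4. Box ((not q and not p) and (p implies r)), 0   [neg-implies-rule on 2]
5. not (Box (not q and not p) and Box (p implies r)), 0   [neg-implies-rule on 2]
6. s, 0   [implies-rule on 3 (branches; this branch)]
7. not Box (p implies r), 0   [neg-and-rule on 5 (branches; this branch)]
8. not (p implies r), 1   [neg-Box-rule on 7: fresh world 1, 0R1]
9. p, 1   [neg-implies-rule on 8]
10. not r, 1   [neg-implies-rule on 8]
11. (not q and not p) and (p implies r), 1   [Box-rule on 4 via 0R1]
12. not q and not p, 1   [and-rule on 11]
13. p implies r, 1   [and-rule on 11]
14. not q, 1   [and-rule on 12]
15. not p, 1   [and-rule on 12]
Accessibility: 0R1
Branch closes: p and not p both at 1.
Every branch closes; the branch above is one of them.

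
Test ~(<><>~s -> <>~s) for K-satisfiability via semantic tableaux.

1. ~(<><>~s -> <>~s), u
2. <><>~s, u
3. ~<>~s, u
4. <>~s, v
5. s, v
6. ~s, w
Accessibility: uRv, vRw

Satisfiable (open branch found)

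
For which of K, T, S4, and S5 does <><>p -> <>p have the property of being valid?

S4-tableau for the negation ~(<><>p -> <>p):
1. ~(<><>p -> <>p), u
2. <><>p, u
3. ~<>p, u
4. ~p, u
5. <>p, v
6. ~p, v
7. p, w
8. ~p, w
Accessibility: uRu, uRv, uRw, vRv, vRw, wRw
Branch closes: p and ~p both at w.
Every branch closes (one shown): valid in S4, hence also in S5 (every theorem of S4 is a theorem of S5).
T-tableau for the negation ~(<><>p -> <>p):
1. ~(<><>p -> <>p), u
2. <><>p, u
3. ~<>p, u
4. ~p, u
5. <>p, v
6. ~p, v
7. p, w
Accessibility: uRu, uRv, vRv, vRw, wRw
Complete open branch: countermodel on a T-frame, so not valid in T, nor in K (the same frame is also a K-frame).

S4, S5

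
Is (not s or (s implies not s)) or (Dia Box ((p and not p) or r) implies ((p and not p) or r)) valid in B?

Yes, valid

Tableau for the negation not ((not s or (s implies not s)) or (Dia Box ((p and not p) or r) implies ((p and not p) or r))):
1. not ((not s or (s implies not s)) or (Dia Box ((p and not p) or r) implies ((p and not p) or r))), 0
2. not (not s or (s implies not s)), 0
3. not (Dia Box ((p and not p) or r) implies ((p and not p) or r)), 0
4. s, 0
5. not (s implies not s), 0
6. Dia Box ((p and not p) or r), 0
7. not ((p and not p) or r), 0
8. not (p and not p), 0
9. not r, 0
10. p, 0
11. Box ((p and not p) or r), 1
12. (p and not p) or r, 0
13. (p and not p) or r, 1
14. p and not p, 0
15. not p, 0
Accessibility: 0R0, 0R1, 1R0, 1R1
Branch closes: p and not p both at 0.
Every branch of the negation's tableau closes; the branch above is one of them.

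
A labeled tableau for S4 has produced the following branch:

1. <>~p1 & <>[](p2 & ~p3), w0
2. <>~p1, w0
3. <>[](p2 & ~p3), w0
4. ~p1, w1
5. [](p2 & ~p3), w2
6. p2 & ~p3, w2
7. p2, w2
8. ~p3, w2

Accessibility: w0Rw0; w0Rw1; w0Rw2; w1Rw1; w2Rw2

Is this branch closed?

No world carries both an atom and its negation.

Open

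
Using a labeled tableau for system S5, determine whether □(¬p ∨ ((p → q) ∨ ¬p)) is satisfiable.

Yes, satisfiable

1. □(¬p ∨ ((p → q) ∨ ¬p)), 0
2. ¬p ∨ ((p → q) ∨ ¬p), 0   [□-rule on 1 via 0R0]
3. (p → q) ∨ ¬p, 0   [∨-rule on 2 (branches; this branch)]
4. ¬p, 0   [∨-rule on 3 (branches; this branch)]
Accessibility: 0R0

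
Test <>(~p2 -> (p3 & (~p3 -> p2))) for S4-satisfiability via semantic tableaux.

Satisfiable (open branch found)

1. <>(~p2 -> (p3 & (~p3 -> p2))), 0
2. ~p2 -> (p3 & (~p3 -> p2)), 1
3. p3 & (~p3 -> p2), 1
4. p3, 1
5. ~p3 -> p2, 1
6. p2, 1
Accessibility: 0R0, 0R1, 1R1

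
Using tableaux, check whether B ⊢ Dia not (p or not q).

Not valid

Tableau for the negation not Dia not (p or not q):
1. not Dia not (p or not q), w0
2. p or not q, w0
3. not q, w0
Accessibility: w0Rw0
The negation has an open branch (countermodel exists).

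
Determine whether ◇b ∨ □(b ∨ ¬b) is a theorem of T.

Valid

Tableau for the negation ¬(◇b ∨ □(b ∨ ¬b)):
1. ¬(◇b ∨ □(b ∨ ¬b)), u
2. ¬◇b, u
3. ¬□(b ∨ ¬b), u
4. ¬b, u
5. ¬(b ∨ ¬b), v
6. ¬b, v
7. b, v
Accessibility: uRu, uRv, vRv
Branch closes: b and ¬b both at v.
Every branch of the negation's tableau closes; the branch above is one of them.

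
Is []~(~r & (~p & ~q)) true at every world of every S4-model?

Tableau for the negation ~[]~(~r & (~p & ~q)):
1. ~[]~(~r & (~p & ~q)), 0
2. ~r & (~p & ~q), 1
3. ~r, 1
4. ~p & ~q, 1
5. ~p, 1
6. ~q, 1
Accessibility: 0R0, 0R1, 1R1
The negation has an open branch (countermodel exists).

Not valid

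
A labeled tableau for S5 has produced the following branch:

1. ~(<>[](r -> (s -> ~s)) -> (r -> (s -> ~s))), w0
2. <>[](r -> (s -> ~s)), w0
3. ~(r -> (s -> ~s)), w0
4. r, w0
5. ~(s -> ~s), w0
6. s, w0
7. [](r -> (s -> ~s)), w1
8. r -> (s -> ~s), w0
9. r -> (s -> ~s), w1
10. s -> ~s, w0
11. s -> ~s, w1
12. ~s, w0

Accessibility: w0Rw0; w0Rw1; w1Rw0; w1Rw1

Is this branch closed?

Yes, closed

Both s and ~s appear at w0.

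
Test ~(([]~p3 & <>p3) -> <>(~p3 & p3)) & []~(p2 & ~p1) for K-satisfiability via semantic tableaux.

No, unsatisfiable

1. ~(([]~p3 & <>p3) -> <>(~p3 & p3)) & []~(p2 & ~p1), 0
2. ~(([]~p3 & <>p3) -> <>(~p3 & p3)), 0
3. []~(p2 & ~p1), 0
4. []~p3 & <>p3, 0
5. ~<>(~p3 & p3), 0
6. []~p3, 0
7. <>p3, 0
8. p3, 1
9. ~(p2 & ~p1), 1
10. ~(~p3 & p3), 1
11. ~p3, 1
Accessibility: 0R1
Branch closes: p3 and ~p3 both at 1.
All branches of the tableau close; one closing branch shown above.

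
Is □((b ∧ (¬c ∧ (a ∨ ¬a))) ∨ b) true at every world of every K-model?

Not valid

Tableau for the negation ¬□((b ∧ (¬c ∧ (a ∨ ¬a))) ∨ b):
1. ¬□((b ∧ (¬c ∧ (a ∨ ¬a))) ∨ b), u
2. ¬((b ∧ (¬c ∧ (a ∨ ¬a))) ∨ b), v   [¬□-rule on 1: fresh world v, uRv]
3. ¬(b ∧ (¬c ∧ (a ∨ ¬a))), v   [¬∨-rule on 2]
4. ¬b, v   [¬∨-rule on 2]
5. ¬(¬c ∧ (a ∨ ¬a)), v   [¬∧-rule on 3 (branches; this branch)]
6. c, v   [¬∧-rule on 5 (branches; this branch)]
Accessibility: uRv
The negation has an open branch (countermodel exists).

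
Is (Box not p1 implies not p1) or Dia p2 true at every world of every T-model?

Valid

Tableau for the negation not ((Box not p1 implies not p1) or Dia p2):
1. not ((Box not p1 implies not p1) or Dia p2), w0
2. not (Box not p1 implies not p1), w0
3. not Dia p2, w0
4. Box not p1, w0
5. p1, w0
6. not p2, w0
7. not p1, w0
Accessibility: w0Rw0
Branch closes: p1 and not p1 both at w0.
Every branch of the negation's tableau closes; the branch above is one of them.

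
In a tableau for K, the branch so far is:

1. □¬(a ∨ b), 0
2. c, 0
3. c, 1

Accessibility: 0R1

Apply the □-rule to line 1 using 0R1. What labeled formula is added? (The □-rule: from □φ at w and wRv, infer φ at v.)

¬(a ∨ b), 1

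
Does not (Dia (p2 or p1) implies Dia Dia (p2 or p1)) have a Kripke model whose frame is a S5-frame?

1. not (Dia (p2 or p1) implies Dia Dia (p2 or p1)), 0
2. Dia (p2 or p1), 0   [neg-implies-rule on 1]
3. not Dia Dia (p2 or p1), 0   [neg-implies-rule on 1]
4. not Dia (p2 or p1), 0   [neg-Dia-rule on 3 via 0R0]
5. not (p2 or p1), 0   [neg-Dia-rule on 4 via 0R0]
6. not p2, 0   [neg-or-rule on 5]
7. not p1, 0   [neg-or-rule on 5]
8. p2 or p1, 1   [Dia-rule on 2: fresh world 1, 0R1]
9. not Dia (p2 or p1), 1   [neg-Dia-rule on 3 via 0R1]
10. not (p2 or p1), 1   [neg-Dia-rule on 4 via 0R1]
11. not p2, 1   [neg-or-rule on 10]
12. not p1, 1   [neg-or-rule on 10]
13. p1, 1   [or-rule on 8 (branches; this branch)]
Accessibility: 0R0, 0R1, 1R0, 1R1
Branch closes: p1 and not p1 both at 1.
Every branch closes; the branch above is one of them.

No, unsatisfiable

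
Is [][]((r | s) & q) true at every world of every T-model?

Tableau for the negation ~[][]((r | s) & q):
1. ~[][]((r | s) & q), w0
2. ~[]((r | s) & q), w1   [~[]-rule on 1: fresh world w1, w0Rw1]
3. ~((r | s) & q), w2   [~[]-rule on 2: fresh world w2, w1Rw2]
4. ~q, w2   [~&-rule on 3 (branches; this branch)]
Accessibility: w0Rw0, w0Rw1, w1Rw1, w1Rw2, w2Rw2
The negation has an open branch (countermodel exists).

Not valid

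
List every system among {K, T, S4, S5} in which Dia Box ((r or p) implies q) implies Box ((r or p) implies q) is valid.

S4-tableau for the negation not (Dia Box ((r or p) implies q) implies Box ((r or p) implies q)):
1. not (Dia Box ((r or p) implies q) implies Box ((r or p) implies q)), w0
2. Dia Box ((r or p) implies q), w0   [neg-implies-rule on 1]
3. not Box ((r or p) implies q), w0   [neg-implies-rule on 1]
4. Box ((r or p) implies q), w1   [Dia-rule on 2: fresh world w1, w0Rw1]
5. (r or p) implies q, w1   [Box-rule on 4 via w1Rw1]
6. q, w1   [implies-rule on 5 (branches; this branch)]
7. not ((r or p) implies q), w2   [neg-Box-rule on 3: fresh world w2, w0Rw2]
8. r or p, w2   [neg-implies-rule on 7]
9. not q, w2   [neg-implies-rule on 7]
10. p, w2   [or-rule on 8 (branches; this branch)]
Accessibility: w0Rw0, w0Rw1, w0Rw2, w1Rw1, w2Rw2
Complete open branch: countermodel on an S4-frame, so not valid in S4, nor in K, T (the same frame is also a K-frame and a T-frame).
S5-tableau for the negation not (Dia Box ((r or p) implies q) implies Box ((r or p) implies q)):
1. not (Dia Box ((r or p) implies q) implies Box ((r or p) implies q)), w0
2. Dia Box ((r or p) implies q), w0   [neg-implies-rule on 1]
3. not Box ((r or p) implies q), w0   [neg-implies-rule on 1]
4. Box ((r or p) implies q), w1   [Dia-rule on 2: fresh world w1, w0Rw1]
5. (r or p) implies q, w0   [Box-rule on 4 via w1Rw0]
6. (r or p) implies q, w1   [Box-rule on 4 via w1Rw1]
7. not (r or p), w0   [implies-rule on 5 (branches; this branch)]
8. not r, w0   [neg-or-rule on 7]
9. not p, w0   [neg-or-rule on 7]
10. not (r or p), w1   [implies-rule on 6 (branches; this branch)]
11. not r, w1   [neg-or-rule on 10]
12. not p, w1   [neg-or-rule on 10]
13. not ((r or p) implies q), w2   [neg-Box-rule on 3: fresh world w2, w0Rw2]
14. r or p, w2   [neg-implies-rule on 13]
15. not q, w2   [neg-implies-rule on 13]
16. (r or p) implies q, w2   [Box-rule on 4 via w1Rw2]
17. p, w2   [or-rule on 14 (branches; this branch)]
18. not (r or p), w2   [implies-rule on 16 (branches; this branch)]
19. not r, w2   [neg-or-rule on 18]
20. not p, w2   [neg-or-rule on 18]
Accessibility: w0Rw0, w0Rw1, w0Rw2, w1Rw0, w1Rw1, w1Rw2, w2Rw0, w2Rw1, w2Rw2
Branch closes: p and not p both at w2.
Every branch closes (one shown): valid in S5.

S5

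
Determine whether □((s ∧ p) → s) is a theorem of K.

Yes, valid

Tableau for the negation ¬□((s ∧ p) → s):
1. ¬□((s ∧ p) → s), u
2. ¬((s ∧ p) → s), v
3. s ∧ p, v
4. ¬s, v
5. s, v
6. p, v
Accessibility: uRv
Branch closes: s and ¬s both at v.
All branches of the negation close; one closing branch shown above.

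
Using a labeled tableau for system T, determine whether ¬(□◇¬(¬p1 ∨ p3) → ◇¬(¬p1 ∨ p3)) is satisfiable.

1. ¬(□◇¬(¬p1 ∨ p3) → ◇¬(¬p1 ∨ p3)), w0
2. □◇¬(¬p1 ∨ p3), w0
3. ¬◇¬(¬p1 ∨ p3), w0
4. ◇¬(¬p1 ∨ p3), w0
5. ¬p1 ∨ p3, w0
6. p3, w0
7. ¬(¬p1 ∨ p3), w1
8. p1, w1
9. ¬p3, w1
10. ◇¬(¬p1 ∨ p3), w1
11. ¬p1 ∨ p3, w1
12. p3, w1
Accessibility: w0Rw0, w0Rw1, w1Rw1
Branch closes: p3 and ¬p3 both at w1.
(One branch shown.) All branches close.

No, unsatisfiable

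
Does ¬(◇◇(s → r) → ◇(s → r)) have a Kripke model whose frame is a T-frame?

1. ¬(◇◇(s → r) → ◇(s → r)), 0
2. ◇◇(s → r), 0   [¬→-rule on 1]
3. ¬◇(s → r), 0   [¬→-rule on 1]
4. ¬(s → r), 0   [¬◇-rule on 3 via 0R0]
5. s, 0   [¬→-rule on 4]
6. ¬r, 0   [¬→-rule on 4]
7. ◇(s → r), 1   [◇-rule on 2: fresh world 1, 0R1]
8. ¬(s → r), 1   [¬◇-rule on 3 via 0R1]
9. s, 1   [¬→-rule on 8]
10. ¬r, 1   [¬→-rule on 8]
11. s → r, 2   [◇-rule on 7: fresh world 2, 1R2]
12. r, 2   [→-rule on 11 (branches; this branch)]
Accessibility: 0R0, 0R1, 1R1, 1R2, 2R2

Satisfiable (open branch found)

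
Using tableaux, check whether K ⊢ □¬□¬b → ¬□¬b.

No, not valid

Tableau for the negation ¬(□¬□¬b → ¬□¬b):
1. ¬(□¬□¬b → ¬□¬b), u
2. □¬□¬b, u   [¬→-rule on 1]
3. □¬b, u   [¬→-rule on 1]
The negation has an open branch (countermodel exists).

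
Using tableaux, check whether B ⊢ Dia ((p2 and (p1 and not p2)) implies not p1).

Tableau for the negation not Dia ((p2 and (p1 and not p2)) implies not p1):
1. not Dia ((p2 and (p1 and not p2)) implies not p1), w0
2. not ((p2 and (p1 and not p2)) implies not p1), w0
3. p2 and (p1 and not p2), w0
4. p1, w0
5. p2, w0
6. p1 and not p2, w0
7. not p2, w0
Accessibility: w0Rw0
Branch closes: p2 and not p2 both at w0.
Every branch of the negation's tableau closes; the branch above is one of them.

Valid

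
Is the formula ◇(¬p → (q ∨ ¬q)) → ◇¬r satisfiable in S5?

1. ◇(¬p → (q ∨ ¬q)) → ◇¬r, 0
2. ◇¬r, 0
3. ¬r, 1
Accessibility: 0R0, 0R1, 1R0, 1R1

Satisfiable (open branch found)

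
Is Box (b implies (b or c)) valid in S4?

Valid in S4

Tableau for the negation not Box (b implies (b or c)):
1. not Box (b implies (b or c)), u
2. not (b implies (b or c)), v   [neg-Box-rule on 1: fresh world v, uRv]
3. b, v   [neg-implies-rule on 2]
4. not (b or c), v   [neg-implies-rule on 2]
5. not b, v   [neg-or-rule on 4]
6. not c, v   [neg-or-rule on 4]
Accessibility: uRu, uRv, vRv
Branch closes: b and not b both at v.
Every branch of the negation's tableau closes; the branch above is one of them.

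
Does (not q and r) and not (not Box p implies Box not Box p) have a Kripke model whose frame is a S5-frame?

1. (not q and r) and not (not Box p implies Box not Box p), w0
2. not q and r, w0
3. not (not Box p implies Box not Box p), w0
4. not q, w0
5. r, w0
6. not Box p, w0
7. not Box not Box p, w0
8. not p, w1
9. Box p, w2
10. p, w0
11. p, w1
Accessibility: w0Rw0, w0Rw1, w0Rw2, w1Rw0, w1Rw1, w1Rw2, w2Rw0, w2Rw1, w2Rw2
Branch closes: p and not p both at w1.
(One branch shown.) All branches close.

No, unsatisfiable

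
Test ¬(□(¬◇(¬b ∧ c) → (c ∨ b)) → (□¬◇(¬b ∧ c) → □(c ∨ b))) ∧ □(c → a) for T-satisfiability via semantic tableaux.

1. ¬(□(¬◇(¬b ∧ c) → (c ∨ b)) → (□¬◇(¬b ∧ c) → □(c ∨ b))) ∧ □(c → a), w0
2. ¬(□(¬◇(¬b ∧ c) → (c ∨ b)) → (□¬◇(¬b ∧ c) → □(c ∨ b))), w0   [∧-rule on 1]
3. □(c → a), w0   [∧-rule on 1]
4. □(¬◇(¬b ∧ c) → (c ∨ b)), w0   [¬→-rule on 2]
5. ¬(□¬◇(¬b ∧ c) → □(c ∨ b)), w0   [¬→-rule on 2]
6. □¬◇(¬b ∧ c), w0   [¬→-rule on 5]
7. ¬□(c ∨ b), w0   [¬→-rule on 5]
8. c → a, w0   [□-rule on 3 via w0Rw0]
9. ¬◇(¬b ∧ c) → (c ∨ b), w0   [□-rule on 4 via w0Rw0]
10. ¬◇(¬b ∧ c), w0   [□-rule on 6 via w0Rw0]
11. ¬(¬b ∧ c), w0   [¬◇-rule on 10 via w0Rw0]
12. a, w0   [→-rule on 8 (branches; this branch)]
13. ◇(¬b ∧ c), w0   [→-rule on 9 (branches; this branch)]
14. ¬c, w0   [¬∧-rule on 11 (branches; this branch)]
15. ¬(c ∨ b), w1   [¬□-rule on 7: fresh world w1, w0Rw1]
16. ¬c, w1   [¬∨-rule on 15]
17. ¬b, w1   [¬∨-rule on 15]
18. c → a, w1   [□-rule on 3 via w0Rw1]
19. ¬◇(¬b ∧ c) → (c ∨ b), w1   [□-rule on 4 via w0Rw1]
20. ¬◇(¬b ∧ c), w1   [□-rule on 6 via w0Rw1]
21. ¬(¬b ∧ c), w1   [¬◇-rule on 10 via w0Rw1]
22. a, w1   [→-rule on 18 (branches; this branch)]
23. ◇(¬b ∧ c), w1   [→-rule on 19 (branches; this branch)]
24. ¬b ∧ c, w2   [◇-rule on 13: fresh world w2, w0Rw2]
25. ¬b, w2   [∧-rule on 24]
26. c, w2   [∧-rule on 24]
27. c → a, w2   [□-rule on 3 via w0Rw2]
28. ¬◇(¬b ∧ c) → (c ∨ b), w2   [□-rule on 4 via w0Rw2]
29. ¬◇(¬b ∧ c), w2   [□-rule on 6 via w0Rw2]
30. ¬(¬b ∧ c), w2   [¬◇-rule on 10 via w0Rw2]
31. a, w2   [→-rule on 27 (branches; this branch)]
32. c ∨ b, w2   [→-rule on 28 (branches; this branch)]
33. ¬c, w2   [¬∧-rule on 30 (branches; this branch)]
Accessibility: w0Rw0, w0Rw1, w0Rw2, w1Rw1, w2Rw2
Branch closes: c and ¬c both at w2.
All branches of the tableau close; one closing branch shown above.

Unsatisfiable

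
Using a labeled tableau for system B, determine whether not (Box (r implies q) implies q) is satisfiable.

Yes, satisfiable

1. not (Box (r implies q) implies q), u
2. Box (r implies q), u
3. not q, u
4. r implies q, u
5. not r, u
Accessibility: uRu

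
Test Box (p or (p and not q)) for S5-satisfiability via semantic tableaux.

1. Box (p or (p and not q)), 0
2. p or (p and not q), 0   [Box-rule on 1 via 0R0]
3. p and not q, 0   [or-rule on 2 (branches; this branch)]
4. p, 0   [and-rule on 3]
5. not q, 0   [and-rule on 3]
Accessibility: 0R0

Yes, satisfiable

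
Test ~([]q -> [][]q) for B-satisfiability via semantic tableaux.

Satisfiable (open branch found)

1. ~([]q -> [][]q), w0
2. []q, w0   [~->-rule on 1]
3. ~[][]q, w0   [~->-rule on 1]
4. q, w0   [[]-rule on 2 via w0Rw0]
5. ~[]q, w1   [~[]-rule on 3: fresh world w1, w0Rw1]
6. q, w1   [[]-rule on 2 via w0Rw1]
7. ~q, w2   [~[]-rule on 5: fresh world w2, w1Rw2]
Accessibility: w0Rw0, w0Rw1, w1Rw0, w1Rw1, w1Rw2, w2Rw1, w2Rw2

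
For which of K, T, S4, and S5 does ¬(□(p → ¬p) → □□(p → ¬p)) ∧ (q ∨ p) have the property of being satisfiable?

T-tableau for the formula:
1. ¬(□(p → ¬p) → □□(p → ¬p)) ∧ (q ∨ p), u
2. ¬(□(p → ¬p) → □□(p → ¬p)), u   [∧-rule on 1]
3. q ∨ p, u   [∧-rule on 1]
4. □(p → ¬p), u   [¬→-rule on 2]
5. ¬□□(p → ¬p), u   [¬→-rule on 2]
6. p → ¬p, u   [□-rule on 4 via uRu]
7. q, u   [∨-rule on 3 (branches; this branch)]
8. ¬p, u   [→-rule on 6 (branches; this branch)]
9. ¬□(p → ¬p), v   [¬□-rule on 5: fresh world v, uRv]
10. p → ¬p, v   [□-rule on 4 via uRv]
11. ¬p, v   [→-rule on 10 (branches; this branch)]
12. ¬(p → ¬p), w   [¬□-rule on 9: fresh world w, vRw]
13. p, w   [¬→-rule on 12]
Accessibility: uRu, uRv, vRv, vRw, wRw
Complete open branch: satisfiable in T, hence also in K (this T-model is also a K-model).
S4-tableau for the formula:
1. ¬(□(p → ¬p) → □□(p → ¬p)) ∧ (q ∨ p), u
2. ¬(□(p → ¬p) → □□(p → ¬p)), u   [∧-rule on 1]
3. q ∨ p, u   [∧-rule on 1]
4. □(p → ¬p), u   [¬→-rule on 2]
5. ¬□□(p → ¬p), u   [¬→-rule on 2]
6. p → ¬p, u   [□-rule on 4 via uRu]
7. q, u   [∨-rule on 3 (branches; this branch)]
8. ¬p, u   [→-rule on 6 (branches; this branch)]
9. ¬□(p → ¬p), v   [¬□-rule on 5: fresh world v, uRv]
10. p → ¬p, v   [□-rule on 4 via uRv]
11. ¬p, v   [→-rule on 10 (branches; this branch)]
12. ¬(p → ¬p), w   [¬□-rule on 9: fresh world w, vRw]
13. p, w   [¬→-rule on 12]
14. p → ¬p, w   [□-rule on 4 via uRw]
15. ¬p, w   [→-rule on 14 (branches; this branch)]
Accessibility: uRu, uRv, uRw, vRv, vRw, wRw
Branch closes: p and ¬p both at w.
Every branch closes (one shown): unsatisfiable in S4, hence also in S5 (every S5-frame is an S4-frame).

K, T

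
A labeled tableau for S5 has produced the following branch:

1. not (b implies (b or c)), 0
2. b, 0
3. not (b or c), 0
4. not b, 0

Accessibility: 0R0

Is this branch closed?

Yes, closed

Both b and not b appear at 0.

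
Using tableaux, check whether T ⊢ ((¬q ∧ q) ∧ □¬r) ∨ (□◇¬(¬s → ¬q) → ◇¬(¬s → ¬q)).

Tableau for the negation ¬(((¬q ∧ q) ∧ □¬r) ∨ (□◇¬(¬s → ¬q) → ◇¬(¬s → ¬q))):
1. ¬(((¬q ∧ q) ∧ □¬r) ∨ (□◇¬(¬s → ¬q) → ◇¬(¬s → ¬q))), w0
2. ¬((¬q ∧ q) ∧ □¬r), w0
3. ¬(□◇¬(¬s → ¬q) → ◇¬(¬s → ¬q)), w0
4. □◇¬(¬s → ¬q), w0
5. ¬◇¬(¬s → ¬q), w0
6. ◇¬(¬s → ¬q), w0
7. ¬s → ¬q, w0
8. ¬(¬q ∧ q), w0
9. ¬q, w0
10. ¬(¬s → ¬q), w1
11. ¬s, w1
12. q, w1
13. ◇¬(¬s → ¬q), w1
14. ¬s → ¬q, w1
15. ¬q, w1
Accessibility: w0Rw0, w0Rw1, w1Rw1
Branch closes: q and ¬q both at w1.
All branches of the negation close; one closing branch shown above.

Valid in T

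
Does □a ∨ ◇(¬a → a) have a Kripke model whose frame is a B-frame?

1. □a ∨ ◇(¬a → a), 0
2. ◇(¬a → a), 0
3. ¬a → a, 1
4. a, 1
Accessibility: 0R0, 0R1, 1R0, 1R1

Yes, satisfiable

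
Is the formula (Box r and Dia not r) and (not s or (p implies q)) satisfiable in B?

1. (Box r and Dia not r) and (not s or (p implies q)), u
2. Box r and Dia not r, u
3. not s or (p implies q), u
4. Box r, u
5. Dia not r, u
6. r, u
7. p implies q, u
8. q, u
9. not r, v
10. r, v
Accessibility: uRu, uRv, vRu, vRv
Branch closes: r and not r both at v.
(One branch shown.) All branches close.

Unsatisfiable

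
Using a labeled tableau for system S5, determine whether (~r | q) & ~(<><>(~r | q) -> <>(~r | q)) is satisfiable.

1. (~r | q) & ~(<><>(~r | q) -> <>(~r | q)), u
2. ~r | q, u
3. ~(<><>(~r | q) -> <>(~r | q)), u
4. <><>(~r | q), u
5. ~<>(~r | q), u
6. ~(~r | q), u
7. r, u
8. ~q, u
9. q, u
Accessibility: uRu
Branch closes: q and ~q both at u.
All branches of the tableau close; one closing branch shown above.

No, unsatisfiable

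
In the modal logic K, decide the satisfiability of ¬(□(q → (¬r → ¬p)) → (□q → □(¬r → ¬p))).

1. ¬(□(q → (¬r → ¬p)) → (□q → □(¬r → ¬p))), w0
2. □(q → (¬r → ¬p)), w0   [¬→-rule on 1]
3. ¬(□q → □(¬r → ¬p)), w0   [¬→-rule on 1]
4. □q, w0   [¬→-rule on 3]
5. ¬□(¬r → ¬p), w0   [¬→-rule on 3]
6. ¬(¬r → ¬p), w1   [¬□-rule on 5: fresh world w1, w0Rw1]
7. ¬r, w1   [¬→-rule on 6]
8. p, w1   [¬→-rule on 6]
9. q → (¬r → ¬p), w1   [□-rule on 2 via w0Rw1]
10. q, w1   [□-rule on 4 via w0Rw1]
11. ¬r → ¬p, w1   [→-rule on 9 (branches; this branch)]
12. ¬p, w1   [→-rule on 11 (branches; this branch)]
Accessibility: w0Rw1
Branch closes: p and ¬p both at w1.
(One branch shown.) All branches close.

No, unsatisfiable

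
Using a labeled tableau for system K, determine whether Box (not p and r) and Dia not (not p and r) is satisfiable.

Unsatisfiable

1. Box (not p and r) and Dia not (not p and r), 0
2. Box (not p and r), 0
3. Dia not (not p and r), 0
4. not (not p and r), 1
5. not p and r, 1
6. not p, 1
7. r, 1
8. not r, 1
Accessibility: 0R1
Branch closes: r and not r both at 1.
All branches of the tableau close; one closing branch shown above.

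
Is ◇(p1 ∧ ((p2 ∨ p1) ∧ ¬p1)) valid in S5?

Invalid (countermodel exists)

Tableau for the negation ¬◇(p1 ∧ ((p2 ∨ p1) ∧ ¬p1)):
1. ¬◇(p1 ∧ ((p2 ∨ p1) ∧ ¬p1)), 0
2. ¬(p1 ∧ ((p2 ∨ p1) ∧ ¬p1)), 0
3. ¬((p2 ∨ p1) ∧ ¬p1), 0
4. p1, 0
Accessibility: 0R0
The negation has an open branch (countermodel exists).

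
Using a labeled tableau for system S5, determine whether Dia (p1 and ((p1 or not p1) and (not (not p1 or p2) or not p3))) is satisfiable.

1. Dia (p1 and ((p1 or not p1) and (not (not p1 or p2) or not p3))), 0
2. p1 and ((p1 or not p1) and (not (not p1 or p2) or not p3)), 1
3. p1, 1
4. (p1 or not p1) and (not (not p1 or p2) or not p3), 1
5. p1 or not p1, 1
6. not (not p1 or p2) or not p3, 1
7. not p3, 1
Accessibility: 0R0, 0R1, 1R0, 1R1

Yes, satisfiable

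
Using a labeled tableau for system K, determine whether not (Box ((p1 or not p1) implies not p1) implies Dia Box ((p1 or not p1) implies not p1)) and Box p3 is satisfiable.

Satisfiable

1. not (Box ((p1 or not p1) implies not p1) implies Dia Box ((p1 or not p1) implies not p1)) and Box p3, u
2. not (Box ((p1 or not p1) implies not p1) implies Dia Box ((p1 or not p1) implies not p1)), u
3. Box p3, u
4. Box ((p1 or not p1) implies not p1), u
5. not Dia Box ((p1 or not p1) implies not p1), u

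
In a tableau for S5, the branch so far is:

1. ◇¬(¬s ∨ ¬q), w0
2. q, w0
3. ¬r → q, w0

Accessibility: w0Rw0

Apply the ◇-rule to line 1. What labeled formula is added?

a fresh world w1 with w0Rw1, and ¬(¬s ∨ ¬q) at w1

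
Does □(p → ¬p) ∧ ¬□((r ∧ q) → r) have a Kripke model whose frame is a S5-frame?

Unsatisfiable

1. □(p → ¬p) ∧ ¬□((r ∧ q) → r), u
2. □(p → ¬p), u
3. ¬□((r ∧ q) → r), u
4. p → ¬p, u
5. ¬p, u
6. ¬((r ∧ q) → r), v
7. r ∧ q, v
8. ¬r, v
9. r, v
10. q, v
Accessibility: uRu, uRv, vRu, vRv
Branch closes: r and ¬r both at v.
All branches of the tableau close; one closing branch shown above.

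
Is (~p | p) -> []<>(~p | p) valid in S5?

Valid

Tableau for the negation ~((~p | p) -> []<>(~p | p)):
1. ~((~p | p) -> []<>(~p | p)), 0
2. ~p | p, 0
3. ~[]<>(~p | p), 0
4. p, 0
5. ~<>(~p | p), 1
6. ~(~p | p), 0
7. ~p, 0
Accessibility: 0R0, 0R1, 1R0, 1R1
Branch closes: p and ~p both at 0.
All branches of the negation close; one closing branch shown above.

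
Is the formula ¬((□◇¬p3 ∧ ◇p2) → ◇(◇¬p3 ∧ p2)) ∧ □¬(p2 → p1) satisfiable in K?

Unsatisfiable

1. ¬((□◇¬p3 ∧ ◇p2) → ◇(◇¬p3 ∧ p2)) ∧ □¬(p2 → p1), w0
2. ¬((□◇¬p3 ∧ ◇p2) → ◇(◇¬p3 ∧ p2)), w0   [∧-rule on 1]
3. □¬(p2 → p1), w0   [∧-rule on 1]
4. □◇¬p3 ∧ ◇p2, w0   [¬→-rule on 2]
5. ¬◇(◇¬p3 ∧ p2), w0   [¬→-rule on 2]
6. □◇¬p3, w0   [∧-rule on 4]
7. ◇p2, w0   [∧-rule on 4]
8. p2, w1   [◇-rule on 7: fresh world w1, w0Rw1]
9. ¬(p2 → p1), w1   [□-rule on 3 via w0Rw1]
10. ¬p1, w1   [¬→-rule on 9]
11. ¬(◇¬p3 ∧ p2), w1   [¬◇-rule on 5 via w0Rw1]
12. ◇¬p3, w1   [□-rule on 6 via w0Rw1]
13. ¬◇¬p3, w1   [¬∧-rule on 11 (branches; this branch)]
14. ¬p3, w2   [◇-rule on 12: fresh world w2, w1Rw2]
15. p3, w2   [¬◇-rule on 13 via w1Rw2]
Accessibility: w0Rw1, w1Rw2
Branch closes: p3 and ¬p3 both at w2.
(One branch shown.) All branches close.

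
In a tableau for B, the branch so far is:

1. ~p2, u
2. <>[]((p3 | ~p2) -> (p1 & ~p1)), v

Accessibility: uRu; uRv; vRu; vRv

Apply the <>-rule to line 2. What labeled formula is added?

a fresh world w with vRw, and []((p3 | ~p2) -> (p1 & ~p1)) at w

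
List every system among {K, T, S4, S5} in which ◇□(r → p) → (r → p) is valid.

S4-tableau for the negation ¬(◇□(r → p) → (r → p)):
1. ¬(◇□(r → p) → (r → p)), u
2. ◇□(r → p), u
3. ¬(r → p), u
4. r, u
5. ¬p, u
6. □(r → p), v
7. r → p, v
8. p, v
Accessibility: uRu, uRv, vRv
Complete open branch: countermodel on an S4-frame, so not valid in S4, nor in K, T (the same frame is also a K-frame and a T-frame).
S5-tableau for the negation ¬(◇□(r → p) → (r → p)):
1. ¬(◇□(r → p) → (r → p)), u
2. ◇□(r → p), u
3. ¬(r → p), u
4. r, u
5. ¬p, u
6. □(r → p), v
7. r → p, u
8. r → p, v
9. p, u
Accessibility: uRu, uRv, vRu, vRv
Branch closes: p and ¬p both at u.
Every branch closes (one shown): valid in S5.

S5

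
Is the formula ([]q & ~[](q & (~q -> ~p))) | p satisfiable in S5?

1. ([]q & ~[](q & (~q -> ~p))) | p, 0
2. p, 0   [|-rule on 1 (branches; this branch)]
Accessibility: 0R0

Satisfiable (open branch found)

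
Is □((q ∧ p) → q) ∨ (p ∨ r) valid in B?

Yes, valid

Tableau for the negation ¬(□((q ∧ p) → q) ∨ (p ∨ r)):
1. ¬(□((q ∧ p) → q) ∨ (p ∨ r)), 0
2. ¬□((q ∧ p) → q), 0
3. ¬(p ∨ r), 0
4. ¬p, 0
5. ¬r, 0
6. ¬((q ∧ p) → q), 1
7. q ∧ p, 1
8. ¬q, 1
9. q, 1
10. p, 1
Accessibility: 0R0, 0R1, 1R0, 1R1
Branch closes: q and ¬q both at 1.
Every branch of the negation's tableau closes; the branch above is one of them.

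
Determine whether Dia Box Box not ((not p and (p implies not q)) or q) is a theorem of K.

Not valid

Tableau for the negation not Dia Box Box not ((not p and (p implies not q)) or q):
1. not Dia Box Box not ((not p and (p implies not q)) or q), w0
The negation has an open branch (countermodel exists).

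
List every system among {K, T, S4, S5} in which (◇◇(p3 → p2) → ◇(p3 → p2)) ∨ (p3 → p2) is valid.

S4, S5

T-tableau for the negation ¬((◇◇(p3 → p2) → ◇(p3 → p2)) ∨ (p3 → p2)):
1. ¬((◇◇(p3 → p2) → ◇(p3 → p2)) ∨ (p3 → p2)), w0
2. ¬(◇◇(p3 → p2) → ◇(p3 → p2)), w0
3. ¬(p3 → p2), w0
4. ◇◇(p3 → p2), w0
5. ¬◇(p3 → p2), w0
6. p3, w0
7. ¬p2, w0
8. ◇(p3 → p2), w1
9. ¬(p3 → p2), w1
10. p3, w1
11. ¬p2, w1
12. p3 → p2, w2
13. p2, w2
Accessibility: w0Rw0, w0Rw1, w1Rw1, w1Rw2, w2Rw2
Complete open branch: countermodel on a T-frame, so not valid in T, nor in K (the same frame is also a K-frame).
S4-tableau for the negation ¬((◇◇(p3 → p2) → ◇(p3 → p2)) ∨ (p3 → p2)):
1. ¬((◇◇(p3 → p2) → ◇(p3 → p2)) ∨ (p3 → p2)), w0
2. ¬(◇◇(p3 → p2) → ◇(p3 → p2)), w0
3. ¬(p3 → p2), w0
4. ◇◇(p3 → p2), w0
5. ¬◇(p3 → p2), w0
6. p3, w0
7. ¬p2, w0
8. ◇(p3 → p2), w1
9. ¬(p3 → p2), w1
10. p3, w1
11. ¬p2, w1
12. p3 → p2, w2
13. ¬(p3 → p2), w2
14. p3, w2
15. ¬p2, w2
16. p2, w2
Accessibility: w0Rw0, w0Rw1, w0Rw2, w1Rw1, w1Rw2, w2Rw2
Branch closes: p2 and ¬p2 both at w2.
Every branch closes (one shown): valid in S4, hence also in S5 (every theorem of S4 is a theorem of S5).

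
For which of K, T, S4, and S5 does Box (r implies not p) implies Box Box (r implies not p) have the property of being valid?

S4-tableau for the negation not (Box (r implies not p) implies Box Box (r implies not p)):
1. not (Box (r implies not p) implies Box Box (r implies not p)), 0
2. Box (r implies not p), 0
3. not Box Box (r implies not p), 0
4. r implies not p, 0
5. not p, 0
6. not Box (r implies not p), 1
7. r implies not p, 1
8. not p, 1
9. not (r implies not p), 2
10. r, 2
11. p, 2
12. r implies not p, 2
13. not p, 2
Accessibility: 0R0, 0R1, 0R2, 1R1, 1R2, 2R2
Branch closes: p and not p both at 2.
Every branch closes (one shown): valid in S4, hence also in S5 (every theorem of S4 is a theorem of S5).
T-tableau for the negation not (Box (r implies not p) implies Box Box (r implies not p)):
1. not (Box (r implies not p) implies Box Box (r implies not p)), 0
2. Box (r implies not p), 0
3. not Box Box (r implies not p), 0
4. r implies not p, 0
5. not p, 0
6. not Box (r implies not p), 1
7. r implies not p, 1
8. not p, 1
9. not (r implies not p), 2
10. r, 2
11. p, 2
Accessibility: 0R0, 0R1, 1R1, 1R2, 2R2
Complete open branch: countermodel on a T-frame, so not valid in T, nor in K (the same frame is also a K-frame).

S4, S5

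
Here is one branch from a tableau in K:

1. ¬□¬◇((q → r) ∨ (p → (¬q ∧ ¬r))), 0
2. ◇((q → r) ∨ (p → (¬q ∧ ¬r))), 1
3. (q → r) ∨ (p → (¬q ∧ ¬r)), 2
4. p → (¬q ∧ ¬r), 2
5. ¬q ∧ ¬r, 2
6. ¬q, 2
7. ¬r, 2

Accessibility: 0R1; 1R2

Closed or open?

No world carries both an atom and its negation.

No, open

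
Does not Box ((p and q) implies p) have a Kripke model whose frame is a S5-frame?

1. not Box ((p and q) implies p), u
2. not ((p and q) implies p), v
3. p and q, v
4. not p, v
5. p, v
6. q, v
Accessibility: uRu, uRv, vRu, vRv
Branch closes: p and not p both at v.
All branches of the tableau close; one closing branch shown above.

Unsatisfiable (every branch closes)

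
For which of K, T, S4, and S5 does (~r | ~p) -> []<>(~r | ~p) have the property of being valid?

S5

S5-tableau for the negation ~((~r | ~p) -> []<>(~r | ~p)):
1. ~((~r | ~p) -> []<>(~r | ~p)), u
2. ~r | ~p, u
3. ~[]<>(~r | ~p), u
4. ~p, u
5. ~<>(~r | ~p), v
6. ~(~r | ~p), u
7. r, u
8. p, u
Accessibility: uRu, uRv, vRu, vRv
Branch closes: p and ~p both at u.
Every branch closes (one shown): valid in S5.
S4-tableau for the negation ~((~r | ~p) -> []<>(~r | ~p)):
1. ~((~r | ~p) -> []<>(~r | ~p)), u
2. ~r | ~p, u
3. ~[]<>(~r | ~p), u
4. ~p, u
5. ~<>(~r | ~p), v
6. ~(~r | ~p), v
7. r, v
8. p, v
Accessibility: uRu, uRv, vRv
Complete open branch: countermodel on an S4-frame, so not valid in S4, nor in K, T (the same frame is also a K-frame and a T-frame).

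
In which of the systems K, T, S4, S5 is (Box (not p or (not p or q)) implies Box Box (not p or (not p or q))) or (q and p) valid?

S4, S5

T-tableau for the negation not ((Box (not p or (not p or q)) implies Box Box (not p or (not p or q))) or (q and p)):
1. not ((Box (not p or (not p or q)) implies Box Box (not p or (not p or q))) or (q and p)), u
2. not (Box (not p or (not p or q)) implies Box Box (not p or (not p or q))), u
3. not (q and p), u
4. Box (not p or (not p or q)), u
5. not Box Box (not p or (not p or q)), u
6. not p or (not p or q), u
7. not p, u
8. not p or q, u
9. q, u
10. not Box (not p or (not p or q)), v
11. not p or (not p or q), v
12. not p or q, v
13. q, v
14. not (not p or (not p or q)), w
15. p, w
16. not (not p or q), w
17. not q, w
Accessibility: uRu, uRv, vRv, vRw, wRw
Complete open branch: countermodel on a T-frame, so not valid in T, nor in K (the same frame is also a K-frame).
S4-tableau for the negation not ((Box (not p or (not p or q)) implies Box Box (not p or (not p or q))) or (q and p)):
1. not ((Box (not p or (not p or q)) implies Box Box (not p or (not p or q))) or (q and p)), u
2. not (Box (not p or (not p or q)) implies Box Box (not p or (not p or q))), u
3. not (q and p), u
4. Box (not p or (not p or q)), u
5. not Box Box (not p or (not p or q)), u
6. not p or (not p or q), u
7. not p, u
8. not p or q, u
9. q, u
10. not Box (not p or (not p or q)), v
11. not p or (not p or q), v
12. not p or q, v
13. q, v
14. not (not p or (not p or q)), w
15. p, w
16. not (not p or q), w
17. not q, w
18. not p or (not p or q), w
19. not p or q, w
20. q, w
Accessibility: uRu, uRv, uRw, vRv, vRw, wRw
Branch closes: q and not q both at w.
Every branch closes (one shown): valid in S4, hence also in S5 (every theorem of S4 is a theorem of S5).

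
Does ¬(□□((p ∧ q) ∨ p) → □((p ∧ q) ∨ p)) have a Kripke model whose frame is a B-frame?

Unsatisfiable

1. ¬(□□((p ∧ q) ∨ p) → □((p ∧ q) ∨ p)), u
2. □□((p ∧ q) ∨ p), u
3. ¬□((p ∧ q) ∨ p), u
4. □((p ∧ q) ∨ p), u
5. (p ∧ q) ∨ p, u
6. p ∧ q, u
7. p, u
8. q, u
9. ¬((p ∧ q) ∨ p), v
10. ¬(p ∧ q), v
11. ¬p, v
12. □((p ∧ q) ∨ p), v
13. (p ∧ q) ∨ p, v
14. ¬q, v
15. p ∧ q, v
16. p, v
17. q, v
Accessibility: uRu, uRv, vRu, vRv
Branch closes: p and ¬p both at v.
All branches of the tableau close; one closing branch shown above.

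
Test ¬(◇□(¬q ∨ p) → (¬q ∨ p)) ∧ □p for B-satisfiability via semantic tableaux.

1. ¬(◇□(¬q ∨ p) → (¬q ∨ p)) ∧ □p, 0
2. ¬(◇□(¬q ∨ p) → (¬q ∨ p)), 0
3. □p, 0
4. ◇□(¬q ∨ p), 0
5. ¬(¬q ∨ p), 0
6. q, 0
7. ¬p, 0
8. p, 0
Accessibility: 0R0
Branch closes: p and ¬p both at 0.
(One branch shown.) All branches close.

Unsatisfiable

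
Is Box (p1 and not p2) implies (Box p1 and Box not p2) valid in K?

Valid

Tableau for the negation not (Box (p1 and not p2) implies (Box p1 and Box not p2)):
1. not (Box (p1 and not p2) implies (Box p1 and Box not p2)), w0
2. Box (p1 and not p2), w0   [neg-implies-rule on 1]
3. not (Box p1 and Box not p2), w0   [neg-implies-rule on 1]
4. not Box not p2, w0   [neg-and-rule on 3 (branches; this branch)]
5. p2, w1   [neg-Box-rule on 4: fresh world w1, w0Rw1]
6. p1 and not p2, w1   [Box-rule on 2 via w0Rw1]
7. p1, w1   [and-rule on 6]
8. not p2, w1   [and-rule on 6]
Accessibility: w0Rw1
Branch closes: p2 and not p2 both at w1.
Every branch of the negation's tableau closes; the branch above is one of them.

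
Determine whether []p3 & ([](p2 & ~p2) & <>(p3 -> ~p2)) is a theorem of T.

Invalid (countermodel exists)

Tableau for the negation ~([]p3 & ([](p2 & ~p2) & <>(p3 -> ~p2))):
1. ~([]p3 & ([](p2 & ~p2) & <>(p3 -> ~p2))), u
2. ~([](p2 & ~p2) & <>(p3 -> ~p2)), u
3. ~<>(p3 -> ~p2), u
4. ~(p3 -> ~p2), u
5. p3, u
6. p2, u
Accessibility: uRu
The negation has an open branch (countermodel exists).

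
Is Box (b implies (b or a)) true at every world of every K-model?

Tableau for the negation not Box (b implies (b or a)):
1. not Box (b implies (b or a)), w0
2. not (b implies (b or a)), w1   [neg-Box-rule on 1: fresh world w1, w0Rw1]
3. b, w1   [neg-implies-rule on 2]
4. not (b or a), w1   [neg-implies-rule on 2]
5. not b, w1   [neg-or-rule on 4]
6. not a, w1   [neg-or-rule on 4]
Accessibility: w0Rw1
Branch closes: b and not b both at w1.
Every branch of the negation's tableau closes; the branch above is one of them.

Yes, valid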